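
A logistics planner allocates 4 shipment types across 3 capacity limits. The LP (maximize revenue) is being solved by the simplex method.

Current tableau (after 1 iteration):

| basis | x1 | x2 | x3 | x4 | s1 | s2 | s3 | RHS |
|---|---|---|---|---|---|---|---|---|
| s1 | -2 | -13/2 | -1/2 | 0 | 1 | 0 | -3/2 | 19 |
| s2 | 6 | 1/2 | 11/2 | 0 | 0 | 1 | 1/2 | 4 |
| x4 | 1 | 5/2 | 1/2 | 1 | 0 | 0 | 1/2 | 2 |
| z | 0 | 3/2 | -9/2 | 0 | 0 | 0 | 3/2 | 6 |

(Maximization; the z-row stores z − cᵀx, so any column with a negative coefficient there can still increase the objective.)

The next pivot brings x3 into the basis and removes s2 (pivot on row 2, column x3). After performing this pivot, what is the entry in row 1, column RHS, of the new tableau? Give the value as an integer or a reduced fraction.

Pivot element is row 2, column x3: 11/2.
Normalize row 2: new (row 2, RHS) = 4/(11/2) = 8/11.
row 1 ← row 1 − (-1/2)·(new row 2): 19 − (-1/2)·(8/11) = 213/11.

213/11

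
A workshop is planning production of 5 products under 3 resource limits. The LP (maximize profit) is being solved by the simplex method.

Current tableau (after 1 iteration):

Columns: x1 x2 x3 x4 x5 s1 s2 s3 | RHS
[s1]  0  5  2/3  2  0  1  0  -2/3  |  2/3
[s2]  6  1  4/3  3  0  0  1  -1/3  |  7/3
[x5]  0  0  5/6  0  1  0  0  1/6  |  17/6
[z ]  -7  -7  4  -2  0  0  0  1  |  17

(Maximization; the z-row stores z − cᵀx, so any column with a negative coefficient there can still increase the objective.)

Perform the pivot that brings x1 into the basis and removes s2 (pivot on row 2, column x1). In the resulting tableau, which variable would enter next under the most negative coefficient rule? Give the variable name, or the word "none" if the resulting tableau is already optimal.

x2

Pivot element 6. New z-row = old z-row − (-7)·(row 2/6).
Updated z-row coefficients: x1: 0, x2: -35/6, x3: 50/9, x4: 3/2, x5: 0, s1: 0, s2: 7/6, s3: 11/18.
The most negative is -35/6 in column x2, so x2 would enter next.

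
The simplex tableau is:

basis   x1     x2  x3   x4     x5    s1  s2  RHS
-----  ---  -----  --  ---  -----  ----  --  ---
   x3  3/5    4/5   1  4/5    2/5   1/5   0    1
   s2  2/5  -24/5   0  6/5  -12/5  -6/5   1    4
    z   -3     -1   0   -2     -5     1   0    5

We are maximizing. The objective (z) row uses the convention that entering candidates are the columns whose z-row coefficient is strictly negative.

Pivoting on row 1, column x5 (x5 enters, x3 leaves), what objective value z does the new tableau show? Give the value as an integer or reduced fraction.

Minimum ratio for x5: 1/(2/5) = 5/2.
z changes by −(z-row coeff of x5)·ratio = −(-5)·(5/2) = 25/2.
New z = 5 + (25/2) = 35/2.

35/2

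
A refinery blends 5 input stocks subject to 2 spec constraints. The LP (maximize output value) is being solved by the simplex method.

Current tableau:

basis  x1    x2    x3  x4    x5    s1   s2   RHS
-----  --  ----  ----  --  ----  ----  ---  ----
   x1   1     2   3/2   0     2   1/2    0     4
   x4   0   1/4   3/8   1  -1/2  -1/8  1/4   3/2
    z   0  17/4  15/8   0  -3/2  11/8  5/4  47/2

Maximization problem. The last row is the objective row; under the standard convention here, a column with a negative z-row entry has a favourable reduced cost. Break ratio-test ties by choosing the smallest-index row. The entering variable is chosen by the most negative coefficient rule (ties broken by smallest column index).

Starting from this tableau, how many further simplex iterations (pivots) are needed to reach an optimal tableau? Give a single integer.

pivot: x5 in, x1 out → z = 53/2
No improving column remains; optimal.

1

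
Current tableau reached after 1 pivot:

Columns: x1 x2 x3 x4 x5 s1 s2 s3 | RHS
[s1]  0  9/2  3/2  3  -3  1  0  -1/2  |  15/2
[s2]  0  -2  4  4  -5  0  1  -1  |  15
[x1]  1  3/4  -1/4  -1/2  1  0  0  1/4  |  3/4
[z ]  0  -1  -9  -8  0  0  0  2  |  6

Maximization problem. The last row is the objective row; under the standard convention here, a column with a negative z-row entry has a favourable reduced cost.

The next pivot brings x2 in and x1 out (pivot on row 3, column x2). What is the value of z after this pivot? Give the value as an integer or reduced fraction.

Minimum ratio for x2: (3/4)/(3/4) = 1.
z changes by −(z-row coeff of x2)·ratio = −(-1)·1 = 1.
New z = 6 + 1 = 7.

7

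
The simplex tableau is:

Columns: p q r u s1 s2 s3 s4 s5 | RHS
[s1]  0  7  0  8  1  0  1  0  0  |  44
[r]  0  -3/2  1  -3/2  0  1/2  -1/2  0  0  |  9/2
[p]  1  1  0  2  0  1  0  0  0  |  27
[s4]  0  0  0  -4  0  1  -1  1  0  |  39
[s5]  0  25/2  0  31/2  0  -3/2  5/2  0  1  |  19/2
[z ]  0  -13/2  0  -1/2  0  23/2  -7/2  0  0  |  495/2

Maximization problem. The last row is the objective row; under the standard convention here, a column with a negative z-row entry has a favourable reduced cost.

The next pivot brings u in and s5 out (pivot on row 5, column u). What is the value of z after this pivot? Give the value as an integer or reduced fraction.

Minimum ratio for u: (19/2)/(31/2) = 19/31.
z changes by −(z-row coeff of u)·ratio = −(-1/2)·(19/31) = 19/62.
New z = 495/2 + (19/62) = 7682/31.

7682/31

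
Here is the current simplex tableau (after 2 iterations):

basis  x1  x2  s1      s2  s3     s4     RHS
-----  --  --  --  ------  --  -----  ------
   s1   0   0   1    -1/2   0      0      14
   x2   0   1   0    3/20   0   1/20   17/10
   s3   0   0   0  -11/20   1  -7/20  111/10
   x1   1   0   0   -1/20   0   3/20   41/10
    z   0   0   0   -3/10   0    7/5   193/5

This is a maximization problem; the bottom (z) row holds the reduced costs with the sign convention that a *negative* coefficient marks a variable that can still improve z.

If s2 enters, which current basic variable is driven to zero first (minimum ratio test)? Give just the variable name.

Ratios: row 1 (s1): entry -1/2 ≤ 0, skip; row 2 (x2): (17/10)/(3/20) = 34/3; row 3 (s3): entry -11/20 ≤ 0, skip; row 4 (x1): entry -1/20 ≤ 0, skip.
Minimum ratio 34/3 is in the x2 row, so x2 leaves.

x2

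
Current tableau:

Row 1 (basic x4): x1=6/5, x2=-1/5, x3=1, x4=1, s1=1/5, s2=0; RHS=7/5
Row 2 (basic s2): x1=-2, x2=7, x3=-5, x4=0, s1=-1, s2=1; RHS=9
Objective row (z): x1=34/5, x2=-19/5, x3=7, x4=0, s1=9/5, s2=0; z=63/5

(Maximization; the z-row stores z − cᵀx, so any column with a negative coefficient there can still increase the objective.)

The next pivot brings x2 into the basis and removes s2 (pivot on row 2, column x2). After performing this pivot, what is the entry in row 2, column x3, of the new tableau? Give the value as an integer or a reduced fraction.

-5/7

Pivot element is row 2, column x2: 7.
Normalize row 2: new (row 2, x3) = (-5)/7 = -5/7.
Row 2 is the pivot row, so the entry is -5/7.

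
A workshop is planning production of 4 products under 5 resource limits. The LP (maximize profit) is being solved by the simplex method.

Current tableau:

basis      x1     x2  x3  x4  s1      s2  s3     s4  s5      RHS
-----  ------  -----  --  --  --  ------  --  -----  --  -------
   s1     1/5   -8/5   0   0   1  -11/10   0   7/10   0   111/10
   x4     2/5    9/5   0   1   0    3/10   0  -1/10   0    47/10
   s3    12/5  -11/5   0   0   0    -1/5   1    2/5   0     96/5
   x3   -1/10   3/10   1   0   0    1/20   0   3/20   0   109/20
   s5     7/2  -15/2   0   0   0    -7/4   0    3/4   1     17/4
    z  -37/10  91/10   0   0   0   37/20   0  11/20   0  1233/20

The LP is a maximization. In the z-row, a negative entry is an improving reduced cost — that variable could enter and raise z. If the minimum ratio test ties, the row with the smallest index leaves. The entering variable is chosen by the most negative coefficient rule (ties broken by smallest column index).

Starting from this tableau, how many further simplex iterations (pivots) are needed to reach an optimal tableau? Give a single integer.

pivot: x1 in, s5 out → z = 463/7
No improving column remains; optimal.

1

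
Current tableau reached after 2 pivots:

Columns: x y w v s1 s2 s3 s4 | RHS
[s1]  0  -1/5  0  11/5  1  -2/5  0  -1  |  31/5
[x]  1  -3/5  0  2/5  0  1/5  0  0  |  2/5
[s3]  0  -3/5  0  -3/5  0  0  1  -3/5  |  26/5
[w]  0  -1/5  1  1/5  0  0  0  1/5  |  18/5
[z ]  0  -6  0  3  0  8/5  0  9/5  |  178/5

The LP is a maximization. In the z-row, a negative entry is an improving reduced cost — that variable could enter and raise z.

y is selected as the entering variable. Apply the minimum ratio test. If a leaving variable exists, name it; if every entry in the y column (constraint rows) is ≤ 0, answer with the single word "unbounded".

y-column entries: row 1: -1/5, row 2: -3/5, row 3: -3/5, row 4: -1/5. All ≤ 0, so y can increase without bound; the LP is unbounded in this direction.

unbounded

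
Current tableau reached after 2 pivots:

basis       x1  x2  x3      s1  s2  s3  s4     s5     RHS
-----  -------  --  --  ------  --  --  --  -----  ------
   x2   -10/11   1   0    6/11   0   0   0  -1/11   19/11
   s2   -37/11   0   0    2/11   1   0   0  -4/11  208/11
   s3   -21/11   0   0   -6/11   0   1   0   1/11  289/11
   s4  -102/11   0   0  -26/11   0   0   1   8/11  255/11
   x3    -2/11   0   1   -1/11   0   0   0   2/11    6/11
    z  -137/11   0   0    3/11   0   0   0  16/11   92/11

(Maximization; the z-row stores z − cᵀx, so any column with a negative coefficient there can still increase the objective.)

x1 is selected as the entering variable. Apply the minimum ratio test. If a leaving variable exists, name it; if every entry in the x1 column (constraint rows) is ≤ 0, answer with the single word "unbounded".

unbounded

x1-column entries: row 1: -10/11, row 2: -37/11, row 3: -21/11, row 4: -102/11, row 5: -2/11. All ≤ 0, so x1 can increase without bound; the LP is unbounded in this direction.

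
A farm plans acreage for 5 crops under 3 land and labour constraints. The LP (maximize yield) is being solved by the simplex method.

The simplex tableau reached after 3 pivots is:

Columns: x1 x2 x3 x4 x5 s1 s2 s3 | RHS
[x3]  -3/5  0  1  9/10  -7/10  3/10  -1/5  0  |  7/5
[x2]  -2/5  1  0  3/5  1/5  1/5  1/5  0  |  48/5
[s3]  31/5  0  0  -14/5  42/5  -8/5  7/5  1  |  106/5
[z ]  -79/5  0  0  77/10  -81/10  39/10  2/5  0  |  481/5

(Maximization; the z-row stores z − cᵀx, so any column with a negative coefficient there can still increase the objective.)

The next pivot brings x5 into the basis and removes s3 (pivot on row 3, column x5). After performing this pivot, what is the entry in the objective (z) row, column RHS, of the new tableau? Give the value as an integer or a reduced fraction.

1633/14

Pivot element is row 3, column x5: 42/5.
Normalize row 3: new (row 3, RHS) = (106/5)/(42/5) = 53/21.
z-row ← z-row − (-81/10)·(new row 3): 481/5 − (-81/10)·(53/21) = 1633/14.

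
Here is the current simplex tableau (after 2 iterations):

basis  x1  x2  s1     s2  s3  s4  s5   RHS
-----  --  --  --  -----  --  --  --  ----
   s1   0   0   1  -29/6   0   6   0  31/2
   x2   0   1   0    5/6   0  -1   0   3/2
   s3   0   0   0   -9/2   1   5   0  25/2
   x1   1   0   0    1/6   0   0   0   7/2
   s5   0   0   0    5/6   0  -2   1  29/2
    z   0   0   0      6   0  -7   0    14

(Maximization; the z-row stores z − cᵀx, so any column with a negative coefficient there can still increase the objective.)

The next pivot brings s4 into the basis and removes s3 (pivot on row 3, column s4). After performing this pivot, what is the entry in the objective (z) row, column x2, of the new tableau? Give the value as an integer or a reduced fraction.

Pivot element is row 3, column s4: 5.
Normalize row 3: new (row 3, x2) = 0/5 = 0.
z-row ← z-row − (-7)·(new row 3): 0 − (-7)·0 = 0.

0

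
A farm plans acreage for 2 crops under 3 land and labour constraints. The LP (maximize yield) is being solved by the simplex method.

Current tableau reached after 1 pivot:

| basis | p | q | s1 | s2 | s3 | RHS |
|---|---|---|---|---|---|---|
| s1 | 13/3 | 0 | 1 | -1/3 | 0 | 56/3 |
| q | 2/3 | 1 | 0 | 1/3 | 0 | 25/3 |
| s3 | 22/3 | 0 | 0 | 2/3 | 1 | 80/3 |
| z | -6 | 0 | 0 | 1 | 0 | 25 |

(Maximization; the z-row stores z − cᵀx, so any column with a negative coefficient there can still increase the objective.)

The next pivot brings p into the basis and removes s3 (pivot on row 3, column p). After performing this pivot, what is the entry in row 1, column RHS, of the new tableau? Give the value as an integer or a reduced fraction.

32/11

Pivot element is row 3, column p: 22/3.
Normalize row 3: new (row 3, RHS) = (80/3)/(22/3) = 40/11.
row 1 ← row 1 − (13/3)·(new row 3): 56/3 − (13/3)·(40/11) = 32/11.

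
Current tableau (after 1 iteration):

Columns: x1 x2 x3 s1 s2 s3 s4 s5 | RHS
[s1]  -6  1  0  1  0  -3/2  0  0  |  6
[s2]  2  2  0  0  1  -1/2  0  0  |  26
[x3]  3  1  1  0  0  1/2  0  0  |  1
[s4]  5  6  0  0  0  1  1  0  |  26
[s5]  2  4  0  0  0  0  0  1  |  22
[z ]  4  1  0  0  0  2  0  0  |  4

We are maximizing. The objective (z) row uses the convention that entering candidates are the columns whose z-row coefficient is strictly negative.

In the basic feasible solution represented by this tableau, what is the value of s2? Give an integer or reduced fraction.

26

s2 is basic (row 2); its value is the RHS of that row: 26.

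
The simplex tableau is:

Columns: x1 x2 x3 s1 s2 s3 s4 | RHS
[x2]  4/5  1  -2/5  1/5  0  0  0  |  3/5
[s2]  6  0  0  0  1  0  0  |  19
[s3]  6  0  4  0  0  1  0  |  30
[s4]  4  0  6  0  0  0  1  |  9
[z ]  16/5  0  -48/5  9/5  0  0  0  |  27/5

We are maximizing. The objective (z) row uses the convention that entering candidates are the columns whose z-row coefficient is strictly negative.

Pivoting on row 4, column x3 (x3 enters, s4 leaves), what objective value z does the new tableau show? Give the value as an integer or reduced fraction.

99/5

Minimum ratio for x3: 9/6 = 3/2.
z changes by −(z-row coeff of x3)·ratio = −(-48/5)·(3/2) = 72/5.
New z = 27/5 + (72/5) = 99/5.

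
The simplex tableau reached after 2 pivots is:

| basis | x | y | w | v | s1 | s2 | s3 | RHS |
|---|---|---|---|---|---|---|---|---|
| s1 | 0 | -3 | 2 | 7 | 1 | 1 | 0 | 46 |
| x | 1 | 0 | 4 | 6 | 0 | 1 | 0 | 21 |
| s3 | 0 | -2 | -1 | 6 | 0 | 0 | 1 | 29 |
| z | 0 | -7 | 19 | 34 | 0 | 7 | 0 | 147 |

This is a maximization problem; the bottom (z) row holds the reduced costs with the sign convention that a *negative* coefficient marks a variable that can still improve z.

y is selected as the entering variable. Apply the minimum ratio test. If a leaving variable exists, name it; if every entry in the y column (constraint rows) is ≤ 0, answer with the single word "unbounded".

unbounded

y-column entries: row 1: -3, row 2: 0, row 3: -2. All ≤ 0, so y can increase without bound; the LP is unbounded in this direction.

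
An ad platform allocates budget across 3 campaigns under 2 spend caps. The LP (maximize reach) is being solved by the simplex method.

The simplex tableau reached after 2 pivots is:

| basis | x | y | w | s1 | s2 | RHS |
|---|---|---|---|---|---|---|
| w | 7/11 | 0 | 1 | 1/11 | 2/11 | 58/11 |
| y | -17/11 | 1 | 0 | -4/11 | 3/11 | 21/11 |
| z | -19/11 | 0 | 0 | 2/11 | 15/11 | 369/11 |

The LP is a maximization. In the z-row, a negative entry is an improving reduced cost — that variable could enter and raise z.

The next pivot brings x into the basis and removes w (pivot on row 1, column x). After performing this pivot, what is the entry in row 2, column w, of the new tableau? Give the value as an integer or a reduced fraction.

17/7

Pivot element is row 1, column x: 7/11.
Normalize row 1: new (row 1, w) = 1/(7/11) = 11/7.
row 2 ← row 2 − (-17/11)·(new row 1): 0 − (-17/11)·(11/7) = 17/7.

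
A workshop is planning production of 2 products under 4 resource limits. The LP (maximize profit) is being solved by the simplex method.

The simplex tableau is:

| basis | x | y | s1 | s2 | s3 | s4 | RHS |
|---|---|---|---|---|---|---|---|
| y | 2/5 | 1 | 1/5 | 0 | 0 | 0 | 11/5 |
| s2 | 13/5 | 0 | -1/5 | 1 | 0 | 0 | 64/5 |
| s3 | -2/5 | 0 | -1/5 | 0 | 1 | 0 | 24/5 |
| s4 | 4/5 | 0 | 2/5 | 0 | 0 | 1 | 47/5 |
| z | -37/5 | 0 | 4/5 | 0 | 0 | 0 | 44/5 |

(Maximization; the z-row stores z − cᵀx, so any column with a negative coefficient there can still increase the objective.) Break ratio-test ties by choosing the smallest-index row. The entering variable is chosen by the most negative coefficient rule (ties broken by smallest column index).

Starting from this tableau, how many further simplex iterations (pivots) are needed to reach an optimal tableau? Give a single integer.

1

pivot: x in, s2 out → z = 588/13
No improving column remains; optimal.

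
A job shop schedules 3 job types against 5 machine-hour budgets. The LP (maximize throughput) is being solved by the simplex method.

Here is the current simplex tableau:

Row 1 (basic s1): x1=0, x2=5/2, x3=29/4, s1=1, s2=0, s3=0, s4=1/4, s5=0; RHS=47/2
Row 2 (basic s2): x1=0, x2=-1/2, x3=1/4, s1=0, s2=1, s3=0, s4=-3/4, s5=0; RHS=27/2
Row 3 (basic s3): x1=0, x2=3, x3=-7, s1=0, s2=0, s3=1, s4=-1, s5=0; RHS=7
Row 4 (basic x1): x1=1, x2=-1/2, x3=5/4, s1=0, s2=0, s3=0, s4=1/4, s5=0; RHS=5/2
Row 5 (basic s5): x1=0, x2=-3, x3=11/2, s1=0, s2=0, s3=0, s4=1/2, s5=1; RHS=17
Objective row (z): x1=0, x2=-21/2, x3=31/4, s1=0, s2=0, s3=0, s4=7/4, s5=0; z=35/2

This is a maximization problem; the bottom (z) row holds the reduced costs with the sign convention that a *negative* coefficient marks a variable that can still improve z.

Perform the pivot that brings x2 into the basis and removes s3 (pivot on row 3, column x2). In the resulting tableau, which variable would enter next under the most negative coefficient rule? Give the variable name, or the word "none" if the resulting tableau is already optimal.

x3

Pivot element 3. New z-row = old z-row − (-21/2)·(row 3/3).
Updated z-row coefficients: x1: 0, x2: 0, x3: -67/4, s1: 0, s2: 0, s3: 7/2, s4: -7/4, s5: 0.
The most negative is -67/4 in column x3, so x3 would enter next.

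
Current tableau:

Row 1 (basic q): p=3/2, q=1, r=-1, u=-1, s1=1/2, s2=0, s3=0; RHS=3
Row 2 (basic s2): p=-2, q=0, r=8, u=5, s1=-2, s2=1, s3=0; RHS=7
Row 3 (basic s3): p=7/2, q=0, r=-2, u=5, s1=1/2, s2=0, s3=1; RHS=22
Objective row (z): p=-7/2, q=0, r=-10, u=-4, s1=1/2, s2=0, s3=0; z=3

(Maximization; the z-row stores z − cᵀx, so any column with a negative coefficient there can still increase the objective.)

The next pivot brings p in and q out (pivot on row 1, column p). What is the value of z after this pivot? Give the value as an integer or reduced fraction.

10

Minimum ratio for p: 3/(3/2) = 2.
z changes by −(z-row coeff of p)·ratio = −(-7/2)·2 = 7.
New z = 3 + 7 = 10.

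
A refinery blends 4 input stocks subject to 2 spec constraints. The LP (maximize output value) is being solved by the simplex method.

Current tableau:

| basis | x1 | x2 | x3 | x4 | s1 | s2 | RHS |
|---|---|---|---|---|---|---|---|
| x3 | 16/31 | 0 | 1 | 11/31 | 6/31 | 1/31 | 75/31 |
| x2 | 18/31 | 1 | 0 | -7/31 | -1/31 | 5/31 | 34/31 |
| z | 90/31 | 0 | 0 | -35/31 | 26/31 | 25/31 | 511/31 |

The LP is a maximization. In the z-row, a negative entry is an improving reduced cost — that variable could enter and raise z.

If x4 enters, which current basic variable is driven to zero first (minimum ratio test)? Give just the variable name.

x3

Ratios: row 1 (x3): (75/31)/(11/31) = 75/11; row 2 (x2): entry -7/31 ≤ 0, skip.
Minimum ratio 75/11 is in the x3 row, so x3 leaves.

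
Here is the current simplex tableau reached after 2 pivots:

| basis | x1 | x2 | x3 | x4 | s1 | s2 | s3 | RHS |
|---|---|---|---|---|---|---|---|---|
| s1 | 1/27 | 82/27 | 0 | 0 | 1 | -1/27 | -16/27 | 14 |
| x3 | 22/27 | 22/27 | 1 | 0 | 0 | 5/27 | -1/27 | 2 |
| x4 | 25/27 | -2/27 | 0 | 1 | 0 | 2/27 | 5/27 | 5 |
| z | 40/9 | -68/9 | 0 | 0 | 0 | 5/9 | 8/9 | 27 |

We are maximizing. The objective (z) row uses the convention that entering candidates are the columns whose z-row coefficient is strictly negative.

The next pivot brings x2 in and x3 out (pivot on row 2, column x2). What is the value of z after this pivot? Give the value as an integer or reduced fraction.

Minimum ratio for x2: 2/(22/27) = 27/11.
z changes by −(z-row coeff of x2)·ratio = −(-68/9)·(27/11) = 204/11.
New z = 27 + (204/11) = 501/11.

501/11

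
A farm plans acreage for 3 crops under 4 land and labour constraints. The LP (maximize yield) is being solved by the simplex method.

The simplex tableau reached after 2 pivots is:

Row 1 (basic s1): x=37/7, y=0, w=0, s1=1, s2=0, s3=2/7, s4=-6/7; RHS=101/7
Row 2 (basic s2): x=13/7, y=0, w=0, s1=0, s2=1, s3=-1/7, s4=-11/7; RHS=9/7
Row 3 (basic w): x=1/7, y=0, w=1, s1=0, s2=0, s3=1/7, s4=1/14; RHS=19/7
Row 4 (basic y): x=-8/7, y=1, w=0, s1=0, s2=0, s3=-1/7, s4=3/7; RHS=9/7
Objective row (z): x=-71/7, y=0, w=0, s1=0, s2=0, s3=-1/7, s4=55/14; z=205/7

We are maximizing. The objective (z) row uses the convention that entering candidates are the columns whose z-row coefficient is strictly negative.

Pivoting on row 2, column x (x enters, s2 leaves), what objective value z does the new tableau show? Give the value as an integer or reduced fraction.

472/13

Minimum ratio for x: (9/7)/(13/7) = 9/13.
z changes by −(z-row coeff of x)·ratio = −(-71/7)·(9/13) = 639/91.
New z = 205/7 + (639/91) = 472/13.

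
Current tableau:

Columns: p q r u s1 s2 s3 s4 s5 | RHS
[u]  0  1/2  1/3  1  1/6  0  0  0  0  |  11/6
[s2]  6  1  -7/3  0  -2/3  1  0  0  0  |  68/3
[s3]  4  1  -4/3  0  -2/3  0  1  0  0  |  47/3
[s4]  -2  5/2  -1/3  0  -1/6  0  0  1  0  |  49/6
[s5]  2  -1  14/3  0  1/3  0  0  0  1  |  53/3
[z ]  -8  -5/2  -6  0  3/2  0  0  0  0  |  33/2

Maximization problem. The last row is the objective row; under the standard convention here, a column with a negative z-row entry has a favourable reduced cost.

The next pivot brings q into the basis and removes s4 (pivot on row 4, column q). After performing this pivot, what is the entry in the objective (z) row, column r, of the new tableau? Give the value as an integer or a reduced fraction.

-19/3

Pivot element is row 4, column q: 5/2.
Normalize row 4: new (row 4, r) = (-1/3)/(5/2) = -2/15.
z-row ← z-row − (-5/2)·(new row 4): -6 − (-5/2)·(-2/15) = -19/3.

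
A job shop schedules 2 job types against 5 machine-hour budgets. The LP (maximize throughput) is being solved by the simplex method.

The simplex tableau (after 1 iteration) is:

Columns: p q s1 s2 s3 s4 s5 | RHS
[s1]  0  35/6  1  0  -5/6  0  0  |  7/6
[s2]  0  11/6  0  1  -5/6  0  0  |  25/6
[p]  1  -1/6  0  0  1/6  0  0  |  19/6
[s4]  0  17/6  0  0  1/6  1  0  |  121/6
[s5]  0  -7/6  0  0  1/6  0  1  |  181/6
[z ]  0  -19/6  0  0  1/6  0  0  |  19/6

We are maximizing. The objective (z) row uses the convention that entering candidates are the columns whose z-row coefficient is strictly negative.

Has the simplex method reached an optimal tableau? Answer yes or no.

no

Column q has objective-row coefficient -19/6, which is negative; an improving pivot exists, so not yet optimal.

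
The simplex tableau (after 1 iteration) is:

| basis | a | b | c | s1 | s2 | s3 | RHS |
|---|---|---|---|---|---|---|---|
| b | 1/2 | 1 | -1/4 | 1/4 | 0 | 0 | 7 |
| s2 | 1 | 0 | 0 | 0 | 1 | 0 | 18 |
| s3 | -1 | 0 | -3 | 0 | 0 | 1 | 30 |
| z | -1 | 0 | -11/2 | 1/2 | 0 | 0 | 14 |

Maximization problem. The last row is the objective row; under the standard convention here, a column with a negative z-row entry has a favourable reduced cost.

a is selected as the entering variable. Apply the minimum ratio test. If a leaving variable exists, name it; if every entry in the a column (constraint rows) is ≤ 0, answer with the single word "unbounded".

b

Ratios: row 1 (b): 7/(1/2) = 14; row 2 (s2): 18/1 = 18; row 3 (s3): entry -1 ≤ 0, skip.
Minimum ratio is in the b row, so b leaves.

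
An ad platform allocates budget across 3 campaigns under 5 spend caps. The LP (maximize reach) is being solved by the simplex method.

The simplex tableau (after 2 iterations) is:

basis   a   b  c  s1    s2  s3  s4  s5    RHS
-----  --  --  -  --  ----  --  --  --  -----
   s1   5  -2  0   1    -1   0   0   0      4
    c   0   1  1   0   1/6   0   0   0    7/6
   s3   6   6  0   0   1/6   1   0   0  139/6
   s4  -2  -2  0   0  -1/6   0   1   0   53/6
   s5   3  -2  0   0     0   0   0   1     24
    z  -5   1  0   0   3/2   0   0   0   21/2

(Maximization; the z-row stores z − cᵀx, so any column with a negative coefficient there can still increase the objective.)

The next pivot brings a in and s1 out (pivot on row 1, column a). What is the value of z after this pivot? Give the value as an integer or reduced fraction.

Minimum ratio for a: 4/5 = 4/5.
z changes by −(z-row coeff of a)·ratio = −(-5)·(4/5) = 4.
New z = 21/2 + 4 = 29/2.

29/2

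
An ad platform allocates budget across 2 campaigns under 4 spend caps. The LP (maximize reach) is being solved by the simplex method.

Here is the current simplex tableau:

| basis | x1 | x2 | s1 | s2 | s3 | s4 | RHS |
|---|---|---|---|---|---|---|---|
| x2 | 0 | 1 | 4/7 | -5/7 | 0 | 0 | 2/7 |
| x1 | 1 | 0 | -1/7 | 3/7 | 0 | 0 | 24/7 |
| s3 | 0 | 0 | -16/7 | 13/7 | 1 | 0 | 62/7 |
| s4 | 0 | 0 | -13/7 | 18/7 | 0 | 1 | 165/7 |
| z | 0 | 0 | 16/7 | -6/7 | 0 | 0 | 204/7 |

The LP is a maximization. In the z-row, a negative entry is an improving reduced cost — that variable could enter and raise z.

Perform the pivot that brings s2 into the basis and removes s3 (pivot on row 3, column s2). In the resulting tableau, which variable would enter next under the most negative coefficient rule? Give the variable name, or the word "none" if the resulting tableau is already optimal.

Pivot element 13/7. New z-row = old z-row − (-6/7)·(row 3/(13/7)).
Updated z-row coefficients: x1: 0, x2: 0, s1: 16/13, s2: 0, s3: 6/13, s4: 0.
No coefficient is strictly negative; the tableau after this pivot is optimal.

none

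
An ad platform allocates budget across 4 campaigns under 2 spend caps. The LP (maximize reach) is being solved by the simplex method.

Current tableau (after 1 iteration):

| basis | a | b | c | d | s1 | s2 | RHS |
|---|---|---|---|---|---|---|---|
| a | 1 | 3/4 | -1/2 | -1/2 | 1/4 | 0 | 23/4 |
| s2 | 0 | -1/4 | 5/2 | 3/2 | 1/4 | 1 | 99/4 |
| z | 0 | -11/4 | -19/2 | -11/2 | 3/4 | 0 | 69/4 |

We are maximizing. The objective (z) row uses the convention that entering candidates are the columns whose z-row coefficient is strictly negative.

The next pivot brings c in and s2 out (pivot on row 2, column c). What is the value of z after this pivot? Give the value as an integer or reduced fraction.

1113/10

Minimum ratio for c: (99/4)/(5/2) = 99/10.
z changes by −(z-row coeff of c)·ratio = −(-19/2)·(99/10) = 1881/20.
New z = 69/4 + (1881/20) = 1113/10.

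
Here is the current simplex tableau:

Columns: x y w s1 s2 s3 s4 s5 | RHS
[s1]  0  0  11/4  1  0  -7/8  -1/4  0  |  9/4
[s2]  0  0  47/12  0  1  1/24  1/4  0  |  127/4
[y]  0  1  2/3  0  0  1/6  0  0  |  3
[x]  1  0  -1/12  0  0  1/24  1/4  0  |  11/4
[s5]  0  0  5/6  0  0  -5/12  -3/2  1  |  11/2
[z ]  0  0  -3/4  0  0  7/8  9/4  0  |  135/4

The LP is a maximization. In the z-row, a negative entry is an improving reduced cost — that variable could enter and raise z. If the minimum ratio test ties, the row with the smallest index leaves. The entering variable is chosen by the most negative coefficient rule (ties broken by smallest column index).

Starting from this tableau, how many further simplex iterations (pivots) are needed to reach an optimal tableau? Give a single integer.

pivot: w in, s1 out → z = 378/11
No improving column remains; optimal.

1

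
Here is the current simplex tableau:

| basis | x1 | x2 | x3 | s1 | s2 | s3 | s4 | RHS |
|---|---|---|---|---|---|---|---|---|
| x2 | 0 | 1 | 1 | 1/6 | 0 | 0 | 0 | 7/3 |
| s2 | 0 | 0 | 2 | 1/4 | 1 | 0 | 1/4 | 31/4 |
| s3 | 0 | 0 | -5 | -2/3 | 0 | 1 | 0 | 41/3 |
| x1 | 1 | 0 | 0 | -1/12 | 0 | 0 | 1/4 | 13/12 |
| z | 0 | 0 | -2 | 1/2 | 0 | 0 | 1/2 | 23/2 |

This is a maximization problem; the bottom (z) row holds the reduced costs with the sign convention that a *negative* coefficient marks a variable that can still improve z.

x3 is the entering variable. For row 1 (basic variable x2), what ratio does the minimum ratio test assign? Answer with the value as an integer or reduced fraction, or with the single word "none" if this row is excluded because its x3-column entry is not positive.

Ratio = RHS / (x3 entry) = (7/3) / 1 = 7/3.

7/3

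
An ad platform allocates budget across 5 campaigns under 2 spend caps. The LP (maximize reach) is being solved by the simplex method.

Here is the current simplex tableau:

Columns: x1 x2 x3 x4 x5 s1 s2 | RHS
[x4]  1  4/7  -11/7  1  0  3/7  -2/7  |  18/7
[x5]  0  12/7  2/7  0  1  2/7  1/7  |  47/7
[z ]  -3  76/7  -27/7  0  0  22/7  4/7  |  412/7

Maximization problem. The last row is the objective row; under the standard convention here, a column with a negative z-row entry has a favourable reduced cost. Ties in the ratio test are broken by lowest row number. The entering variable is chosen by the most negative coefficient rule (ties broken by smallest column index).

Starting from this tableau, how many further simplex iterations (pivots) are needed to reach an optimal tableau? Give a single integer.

2

pivot: x3 in, x5 out → z = 299/2
pivot: x1 in, x4 out → z = 268
No improving column remains; optimal.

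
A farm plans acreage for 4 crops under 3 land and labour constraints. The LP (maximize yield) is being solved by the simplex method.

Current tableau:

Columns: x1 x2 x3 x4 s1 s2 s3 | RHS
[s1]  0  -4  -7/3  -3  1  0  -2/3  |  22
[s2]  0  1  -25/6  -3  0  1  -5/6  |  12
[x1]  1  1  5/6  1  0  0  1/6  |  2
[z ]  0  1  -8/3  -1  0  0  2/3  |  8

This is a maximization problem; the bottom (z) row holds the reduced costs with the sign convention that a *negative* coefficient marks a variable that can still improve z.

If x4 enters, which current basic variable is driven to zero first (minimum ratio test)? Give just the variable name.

Ratios: row 1 (s1): entry -3 ≤ 0, skip; row 2 (s2): entry -3 ≤ 0, skip; row 3 (x1): 2/1 = 2.
Minimum ratio 2 is in the x1 row, so x1 leaves.

x1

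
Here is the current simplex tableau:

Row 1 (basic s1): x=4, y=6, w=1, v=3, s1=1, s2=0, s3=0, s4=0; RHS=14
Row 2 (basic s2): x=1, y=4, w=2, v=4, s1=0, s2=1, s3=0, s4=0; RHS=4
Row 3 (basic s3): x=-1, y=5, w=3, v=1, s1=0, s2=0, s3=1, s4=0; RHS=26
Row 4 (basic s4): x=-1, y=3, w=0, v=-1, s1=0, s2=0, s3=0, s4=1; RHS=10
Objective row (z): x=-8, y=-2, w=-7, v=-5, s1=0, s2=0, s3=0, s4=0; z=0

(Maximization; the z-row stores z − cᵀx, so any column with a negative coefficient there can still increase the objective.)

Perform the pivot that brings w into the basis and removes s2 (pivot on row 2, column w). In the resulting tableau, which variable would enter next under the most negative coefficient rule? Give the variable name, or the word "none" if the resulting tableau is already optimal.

x

Pivot element 2. New z-row = old z-row − (-7)·(row 2/2).
Updated z-row coefficients: x: -9/2, y: 12, w: 0, v: 9, s1: 0, s2: 7/2, s3: 0, s4: 0.
The most negative is -9/2 in column x, so x would enter next.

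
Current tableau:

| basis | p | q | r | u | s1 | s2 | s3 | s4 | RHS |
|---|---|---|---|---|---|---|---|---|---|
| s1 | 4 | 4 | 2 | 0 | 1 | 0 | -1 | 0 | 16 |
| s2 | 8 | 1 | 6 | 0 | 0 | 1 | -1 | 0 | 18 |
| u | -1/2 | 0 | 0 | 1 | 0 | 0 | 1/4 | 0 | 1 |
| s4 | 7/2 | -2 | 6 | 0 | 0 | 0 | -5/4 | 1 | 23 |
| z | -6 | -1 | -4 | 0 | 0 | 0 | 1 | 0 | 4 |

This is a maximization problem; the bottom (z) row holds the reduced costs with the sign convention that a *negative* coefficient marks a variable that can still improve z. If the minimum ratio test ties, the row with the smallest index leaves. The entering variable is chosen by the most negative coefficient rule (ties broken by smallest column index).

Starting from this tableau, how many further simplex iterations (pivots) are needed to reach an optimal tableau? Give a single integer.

pivot: p in, s2 out → z = 35/2
pivot: q in, s1 out → z = 18
No improving column remains; optimal.

2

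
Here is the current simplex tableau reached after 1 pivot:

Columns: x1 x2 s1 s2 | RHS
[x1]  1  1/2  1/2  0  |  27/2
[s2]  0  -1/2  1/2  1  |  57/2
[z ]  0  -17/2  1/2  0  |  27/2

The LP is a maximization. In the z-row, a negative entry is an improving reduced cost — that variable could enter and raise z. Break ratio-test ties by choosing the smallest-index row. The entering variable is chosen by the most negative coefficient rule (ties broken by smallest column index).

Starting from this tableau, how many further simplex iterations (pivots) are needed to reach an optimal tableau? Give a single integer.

1

pivot: x2 in, x1 out → z = 243
No improving column remains; optimal.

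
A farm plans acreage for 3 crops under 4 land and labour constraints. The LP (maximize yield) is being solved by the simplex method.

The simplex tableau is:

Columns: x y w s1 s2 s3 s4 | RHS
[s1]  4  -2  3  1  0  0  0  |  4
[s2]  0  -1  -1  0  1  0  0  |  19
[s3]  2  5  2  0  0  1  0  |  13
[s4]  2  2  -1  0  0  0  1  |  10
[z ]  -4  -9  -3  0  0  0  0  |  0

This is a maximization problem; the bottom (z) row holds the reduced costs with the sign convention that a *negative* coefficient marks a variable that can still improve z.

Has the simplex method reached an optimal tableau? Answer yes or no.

Column x has objective-row coefficient -4, which is negative; an improving pivot exists, so not yet optimal.

no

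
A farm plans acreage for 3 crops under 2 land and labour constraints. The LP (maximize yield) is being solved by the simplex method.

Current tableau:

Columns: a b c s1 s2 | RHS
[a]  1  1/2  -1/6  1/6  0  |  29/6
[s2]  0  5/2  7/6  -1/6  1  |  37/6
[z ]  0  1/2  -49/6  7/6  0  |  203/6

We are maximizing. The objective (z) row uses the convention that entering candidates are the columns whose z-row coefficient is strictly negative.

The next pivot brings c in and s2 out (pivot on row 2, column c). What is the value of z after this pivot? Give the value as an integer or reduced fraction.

77

Minimum ratio for c: (37/6)/(7/6) = 37/7.
z changes by −(z-row coeff of c)·ratio = −(-49/6)·(37/7) = 259/6.
New z = 203/6 + (259/6) = 77.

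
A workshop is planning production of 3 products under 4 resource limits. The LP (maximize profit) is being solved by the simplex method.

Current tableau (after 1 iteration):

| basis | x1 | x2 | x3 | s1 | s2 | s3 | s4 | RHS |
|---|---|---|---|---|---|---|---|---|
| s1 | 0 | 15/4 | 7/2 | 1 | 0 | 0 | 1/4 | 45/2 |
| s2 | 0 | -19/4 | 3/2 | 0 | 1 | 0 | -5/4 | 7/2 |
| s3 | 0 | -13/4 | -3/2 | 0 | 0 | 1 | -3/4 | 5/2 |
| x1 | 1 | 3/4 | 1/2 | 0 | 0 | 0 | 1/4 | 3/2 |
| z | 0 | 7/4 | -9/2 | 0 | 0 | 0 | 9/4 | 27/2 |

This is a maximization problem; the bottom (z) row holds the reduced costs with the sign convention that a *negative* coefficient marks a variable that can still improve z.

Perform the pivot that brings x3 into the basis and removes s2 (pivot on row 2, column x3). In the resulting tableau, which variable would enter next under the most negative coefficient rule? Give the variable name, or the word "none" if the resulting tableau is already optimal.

x2

Pivot element 3/2. New z-row = old z-row − (-9/2)·(row 2/(3/2)).
Updated z-row coefficients: x1: 0, x2: -25/2, x3: 0, s1: 0, s2: 3, s3: 0, s4: -3/2.
The most negative is -25/2 in column x2, so x2 would enter next.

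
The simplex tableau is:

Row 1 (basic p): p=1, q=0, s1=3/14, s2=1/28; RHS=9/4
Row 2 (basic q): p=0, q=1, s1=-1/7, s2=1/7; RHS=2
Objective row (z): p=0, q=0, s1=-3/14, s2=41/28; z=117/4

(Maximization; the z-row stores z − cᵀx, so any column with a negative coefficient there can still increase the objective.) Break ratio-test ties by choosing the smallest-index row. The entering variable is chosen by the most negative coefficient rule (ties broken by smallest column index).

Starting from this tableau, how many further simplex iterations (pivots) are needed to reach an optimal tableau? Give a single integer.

pivot: s1 in, p out → z = 63/2
No improving column remains; optimal.

1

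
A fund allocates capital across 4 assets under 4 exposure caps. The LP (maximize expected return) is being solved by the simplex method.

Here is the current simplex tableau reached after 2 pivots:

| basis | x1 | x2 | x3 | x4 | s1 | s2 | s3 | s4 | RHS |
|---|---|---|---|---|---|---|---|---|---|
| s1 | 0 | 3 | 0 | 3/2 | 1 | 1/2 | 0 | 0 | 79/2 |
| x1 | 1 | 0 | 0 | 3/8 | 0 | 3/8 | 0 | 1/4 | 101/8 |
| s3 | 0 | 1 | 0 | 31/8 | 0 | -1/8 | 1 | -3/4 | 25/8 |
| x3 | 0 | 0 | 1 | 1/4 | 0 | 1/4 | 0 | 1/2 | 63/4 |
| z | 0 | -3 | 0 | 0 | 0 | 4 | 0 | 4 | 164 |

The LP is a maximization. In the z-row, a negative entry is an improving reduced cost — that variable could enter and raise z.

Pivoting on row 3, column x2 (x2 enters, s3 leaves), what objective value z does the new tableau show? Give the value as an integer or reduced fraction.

1387/8

Minimum ratio for x2: (25/8)/1 = 25/8.
z changes by −(z-row coeff of x2)·ratio = −(-3)·(25/8) = 75/8.
New z = 164 + (75/8) = 1387/8.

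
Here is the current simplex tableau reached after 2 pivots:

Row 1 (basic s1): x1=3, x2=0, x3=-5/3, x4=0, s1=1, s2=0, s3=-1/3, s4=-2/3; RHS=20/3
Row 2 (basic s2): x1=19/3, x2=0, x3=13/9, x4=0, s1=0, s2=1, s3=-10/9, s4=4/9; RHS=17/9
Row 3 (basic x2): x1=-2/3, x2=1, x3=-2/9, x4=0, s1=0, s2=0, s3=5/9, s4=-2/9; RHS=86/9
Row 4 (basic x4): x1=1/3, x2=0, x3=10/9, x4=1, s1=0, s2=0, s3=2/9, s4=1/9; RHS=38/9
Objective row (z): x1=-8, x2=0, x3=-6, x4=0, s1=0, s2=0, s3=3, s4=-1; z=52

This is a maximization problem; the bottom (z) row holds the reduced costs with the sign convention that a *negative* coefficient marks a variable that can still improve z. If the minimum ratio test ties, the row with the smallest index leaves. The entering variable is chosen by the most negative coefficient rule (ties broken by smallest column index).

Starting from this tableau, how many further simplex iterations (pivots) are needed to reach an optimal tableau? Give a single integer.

3

pivot: x1 in, s2 out → z = 3100/57
pivot: x3 in, x1 out → z = 778/13
pivot: s3 in, x4 out → z = 64
No improving column remains; optimal.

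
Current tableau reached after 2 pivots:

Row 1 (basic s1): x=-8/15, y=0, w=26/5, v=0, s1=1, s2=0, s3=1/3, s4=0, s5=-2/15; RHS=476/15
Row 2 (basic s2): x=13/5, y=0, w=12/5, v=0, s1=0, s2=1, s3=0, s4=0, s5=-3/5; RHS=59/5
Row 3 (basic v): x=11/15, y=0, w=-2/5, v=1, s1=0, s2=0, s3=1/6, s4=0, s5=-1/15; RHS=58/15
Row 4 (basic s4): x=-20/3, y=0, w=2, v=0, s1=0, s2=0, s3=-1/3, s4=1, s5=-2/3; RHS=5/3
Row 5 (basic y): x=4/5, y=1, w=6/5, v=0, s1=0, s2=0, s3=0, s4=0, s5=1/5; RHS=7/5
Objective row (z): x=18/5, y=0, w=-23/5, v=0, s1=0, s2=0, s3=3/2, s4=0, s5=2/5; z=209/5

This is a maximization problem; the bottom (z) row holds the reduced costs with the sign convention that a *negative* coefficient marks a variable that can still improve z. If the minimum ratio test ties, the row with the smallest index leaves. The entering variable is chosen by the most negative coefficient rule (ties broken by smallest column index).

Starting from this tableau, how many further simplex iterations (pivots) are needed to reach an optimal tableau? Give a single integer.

pivot: w in, s4 out → z = 1369/30
pivot: x in, y out → z = 839/18
No improving column remains; optimal.

2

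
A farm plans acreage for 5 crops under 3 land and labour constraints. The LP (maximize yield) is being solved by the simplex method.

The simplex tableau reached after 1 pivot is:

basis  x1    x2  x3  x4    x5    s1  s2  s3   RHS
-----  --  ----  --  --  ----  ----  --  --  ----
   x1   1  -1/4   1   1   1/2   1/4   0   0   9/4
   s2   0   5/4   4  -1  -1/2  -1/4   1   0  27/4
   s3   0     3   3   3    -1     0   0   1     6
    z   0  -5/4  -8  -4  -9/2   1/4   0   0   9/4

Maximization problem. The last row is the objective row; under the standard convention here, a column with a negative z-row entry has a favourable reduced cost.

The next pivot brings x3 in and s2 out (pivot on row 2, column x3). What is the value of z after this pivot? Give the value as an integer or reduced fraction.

63/4

Minimum ratio for x3: (27/4)/4 = 27/16.
z changes by −(z-row coeff of x3)·ratio = −(-8)·(27/16) = 27/2.
New z = 9/4 + (27/2) = 63/4.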